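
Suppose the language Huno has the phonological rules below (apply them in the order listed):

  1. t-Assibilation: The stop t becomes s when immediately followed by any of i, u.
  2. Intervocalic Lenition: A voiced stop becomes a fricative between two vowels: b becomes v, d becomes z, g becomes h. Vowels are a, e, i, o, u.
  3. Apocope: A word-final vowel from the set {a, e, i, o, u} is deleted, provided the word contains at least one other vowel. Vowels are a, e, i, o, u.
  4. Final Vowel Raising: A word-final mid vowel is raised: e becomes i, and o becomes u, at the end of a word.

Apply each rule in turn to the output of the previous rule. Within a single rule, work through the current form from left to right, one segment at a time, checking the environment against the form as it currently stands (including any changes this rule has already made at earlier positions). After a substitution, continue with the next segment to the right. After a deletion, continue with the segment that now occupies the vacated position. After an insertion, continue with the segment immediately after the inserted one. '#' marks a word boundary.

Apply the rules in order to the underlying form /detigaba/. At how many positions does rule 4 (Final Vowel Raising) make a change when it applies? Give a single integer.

0

1 t-Assibilation: [detigaba] → [desigaba]
2 Intervocalic Lenition: [desigaba] → [desihava]
3 Apocope: [desihava] → [desihav]
4 Final Vowel Raising: no change — [desihav]
Rule 4 changed 0 position(s).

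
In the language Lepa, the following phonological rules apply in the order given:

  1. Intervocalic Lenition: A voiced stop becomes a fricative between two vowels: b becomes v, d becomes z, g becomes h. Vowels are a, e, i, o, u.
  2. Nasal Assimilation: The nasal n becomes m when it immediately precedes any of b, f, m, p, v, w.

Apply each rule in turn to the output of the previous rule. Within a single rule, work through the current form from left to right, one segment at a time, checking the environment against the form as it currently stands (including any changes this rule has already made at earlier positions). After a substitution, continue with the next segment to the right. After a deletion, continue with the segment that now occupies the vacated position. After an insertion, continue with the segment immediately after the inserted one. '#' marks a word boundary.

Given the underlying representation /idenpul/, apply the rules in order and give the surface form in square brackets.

[izempul]

1 Intervocalic Lenition: [idenpul] → [izenpul]
2 Nasal Assimilation: [izenpul] → [izempul]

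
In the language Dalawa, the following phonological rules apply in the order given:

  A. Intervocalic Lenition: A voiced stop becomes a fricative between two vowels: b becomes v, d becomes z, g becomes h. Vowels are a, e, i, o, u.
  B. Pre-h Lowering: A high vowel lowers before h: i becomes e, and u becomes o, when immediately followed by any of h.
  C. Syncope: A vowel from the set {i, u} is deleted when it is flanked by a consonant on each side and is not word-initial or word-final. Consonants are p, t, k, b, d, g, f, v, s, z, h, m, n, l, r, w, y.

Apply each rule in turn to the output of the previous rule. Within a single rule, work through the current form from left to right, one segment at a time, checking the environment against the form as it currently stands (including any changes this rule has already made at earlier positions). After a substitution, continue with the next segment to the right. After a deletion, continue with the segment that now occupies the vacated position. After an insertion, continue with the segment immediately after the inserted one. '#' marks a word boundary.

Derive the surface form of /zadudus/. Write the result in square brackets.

A Intervocalic Lenition: [zadudus] → [zazuzus]
B Pre-h Lowering: no change — [zazuzus]
C Syncope: [zazuzus] → [zazzs]

[zazzs]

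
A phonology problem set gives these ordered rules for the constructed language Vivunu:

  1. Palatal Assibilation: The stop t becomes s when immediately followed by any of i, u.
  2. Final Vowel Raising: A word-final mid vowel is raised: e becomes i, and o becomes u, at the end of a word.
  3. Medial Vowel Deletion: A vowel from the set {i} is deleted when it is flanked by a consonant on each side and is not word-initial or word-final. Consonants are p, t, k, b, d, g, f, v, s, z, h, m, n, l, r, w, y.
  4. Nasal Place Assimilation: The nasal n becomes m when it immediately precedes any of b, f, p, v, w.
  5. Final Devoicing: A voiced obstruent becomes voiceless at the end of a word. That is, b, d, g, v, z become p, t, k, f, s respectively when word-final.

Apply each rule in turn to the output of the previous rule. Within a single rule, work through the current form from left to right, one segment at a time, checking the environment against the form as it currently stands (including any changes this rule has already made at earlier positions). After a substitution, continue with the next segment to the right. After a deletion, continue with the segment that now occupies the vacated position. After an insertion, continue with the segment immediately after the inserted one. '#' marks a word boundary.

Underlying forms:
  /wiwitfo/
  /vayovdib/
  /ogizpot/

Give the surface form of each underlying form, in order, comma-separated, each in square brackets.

[wwtfu], [vayovdp], [ogzpot]

/wiwitfo/:
  1 Palatal Assibilation: no change — [wiwitfo]
  2 Final Vowel Raising: [wiwitfo] → [wiwitfu]
  3 Medial Vowel Deletion: [wiwitfu] → [wwtfu]
  4 Nasal Place Assimilation: no change — [wwtfu]
  5 Final Devoicing: no change — [wwtfu]
/vayovdib/:
  1 Palatal Assibilation: no change — [vayovdib]
  2 Final Vowel Raising: no change — [vayovdib]
  3 Medial Vowel Deletion: [vayovdib] → [vayovdb]
  4 Nasal Place Assimilation: no change — [vayovdb]
  5 Final Devoicing: [vayovdb] → [vayovdp]
/ogizpot/:
  1 Palatal Assibilation: no change — [ogizpot]
  2 Final Vowel Raising: no change — [ogizpot]
  3 Medial Vowel Deletion: [ogizpot] → [ogzpot]
  4 Nasal Place Assimilation: no change — [ogzpot]
  5 Final Devoicing: no change — [ogzpot]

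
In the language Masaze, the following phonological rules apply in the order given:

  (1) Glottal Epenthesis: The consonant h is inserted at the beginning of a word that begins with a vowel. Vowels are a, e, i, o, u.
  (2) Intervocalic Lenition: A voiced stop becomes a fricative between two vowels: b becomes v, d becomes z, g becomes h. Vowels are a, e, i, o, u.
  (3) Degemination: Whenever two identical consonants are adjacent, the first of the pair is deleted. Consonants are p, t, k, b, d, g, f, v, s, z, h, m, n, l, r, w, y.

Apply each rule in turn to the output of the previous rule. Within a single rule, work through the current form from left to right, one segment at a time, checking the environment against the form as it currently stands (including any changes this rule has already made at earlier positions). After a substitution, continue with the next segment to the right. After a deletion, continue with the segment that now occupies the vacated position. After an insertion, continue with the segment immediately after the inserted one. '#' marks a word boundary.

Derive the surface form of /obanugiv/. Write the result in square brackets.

(1) Glottal Epenthesis: [obanugiv] → [hobanugiv]
(2) Intervocalic Lenition: [hobanugiv] → [hovanuhiv]
(3) Degemination: no change — [hovanuhiv]

[hovanuhiv]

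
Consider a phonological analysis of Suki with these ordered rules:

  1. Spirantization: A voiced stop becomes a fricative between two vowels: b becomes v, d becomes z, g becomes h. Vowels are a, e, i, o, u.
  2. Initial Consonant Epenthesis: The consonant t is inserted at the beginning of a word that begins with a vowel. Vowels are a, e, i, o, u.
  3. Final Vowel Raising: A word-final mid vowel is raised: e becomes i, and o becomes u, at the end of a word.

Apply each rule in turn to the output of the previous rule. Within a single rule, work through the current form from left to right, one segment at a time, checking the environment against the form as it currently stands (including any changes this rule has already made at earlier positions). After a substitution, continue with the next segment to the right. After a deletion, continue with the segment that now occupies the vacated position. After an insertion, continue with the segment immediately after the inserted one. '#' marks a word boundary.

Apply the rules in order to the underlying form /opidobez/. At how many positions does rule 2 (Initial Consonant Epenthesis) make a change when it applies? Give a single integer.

1

1 Spirantization: [opidobez] → [opizovez]
2 Initial Consonant Epenthesis: [opizovez] → [topizovez]
3 Final Vowel Raising: no change — [topizovez]
Rule 2 changed 1 position(s).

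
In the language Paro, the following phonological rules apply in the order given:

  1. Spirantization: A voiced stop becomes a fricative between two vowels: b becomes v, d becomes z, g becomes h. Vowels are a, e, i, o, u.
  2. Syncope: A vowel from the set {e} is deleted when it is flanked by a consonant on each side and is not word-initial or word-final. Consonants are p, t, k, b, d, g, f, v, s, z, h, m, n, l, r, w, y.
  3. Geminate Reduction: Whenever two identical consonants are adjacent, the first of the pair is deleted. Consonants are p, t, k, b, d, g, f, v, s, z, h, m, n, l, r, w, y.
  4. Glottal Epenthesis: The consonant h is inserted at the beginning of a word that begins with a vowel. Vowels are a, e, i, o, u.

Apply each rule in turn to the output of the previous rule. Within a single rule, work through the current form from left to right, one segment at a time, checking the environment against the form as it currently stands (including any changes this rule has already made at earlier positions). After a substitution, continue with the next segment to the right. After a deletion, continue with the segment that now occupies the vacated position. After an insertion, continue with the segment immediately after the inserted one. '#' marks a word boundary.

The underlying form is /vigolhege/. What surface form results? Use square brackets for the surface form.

1 Spirantization: [vigolhege] → [viholhehe]
2 Syncope: [viholhehe] → [viholhhe]
3 Geminate Reduction: [viholhhe] → [viholhe]
4 Glottal Epenthesis: no change — [viholhe]

[viholhe]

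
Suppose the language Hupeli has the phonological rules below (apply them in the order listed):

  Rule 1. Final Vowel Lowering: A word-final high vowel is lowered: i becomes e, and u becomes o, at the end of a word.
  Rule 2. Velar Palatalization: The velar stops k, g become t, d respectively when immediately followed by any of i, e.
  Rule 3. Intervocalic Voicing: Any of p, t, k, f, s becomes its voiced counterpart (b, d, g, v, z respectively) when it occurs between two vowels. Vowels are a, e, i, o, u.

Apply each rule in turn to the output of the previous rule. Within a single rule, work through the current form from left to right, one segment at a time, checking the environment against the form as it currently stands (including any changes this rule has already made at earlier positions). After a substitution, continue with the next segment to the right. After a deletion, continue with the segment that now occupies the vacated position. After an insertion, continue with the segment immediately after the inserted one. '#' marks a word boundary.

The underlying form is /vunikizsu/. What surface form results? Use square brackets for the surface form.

Rule 1 Final Vowel Lowering: [vunikizsu] → [vunikizso]
Rule 2 Velar Palatalization: [vunikizso] → [vunitizso]
Rule 3 Intervocalic Voicing: [vunitizso] → [vunidizso]

[vunidizso]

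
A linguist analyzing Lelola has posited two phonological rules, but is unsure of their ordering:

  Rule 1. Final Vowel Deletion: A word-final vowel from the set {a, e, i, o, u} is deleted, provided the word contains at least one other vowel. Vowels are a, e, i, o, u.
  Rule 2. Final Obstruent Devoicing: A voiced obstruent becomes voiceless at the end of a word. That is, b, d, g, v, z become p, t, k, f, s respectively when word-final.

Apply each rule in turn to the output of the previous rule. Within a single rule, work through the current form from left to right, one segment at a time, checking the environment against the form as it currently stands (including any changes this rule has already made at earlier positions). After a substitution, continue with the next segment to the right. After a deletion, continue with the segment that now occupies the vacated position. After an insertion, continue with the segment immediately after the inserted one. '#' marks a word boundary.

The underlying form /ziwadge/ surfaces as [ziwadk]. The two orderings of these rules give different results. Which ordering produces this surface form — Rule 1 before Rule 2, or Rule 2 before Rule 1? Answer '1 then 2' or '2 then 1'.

1 then 2

Order 1 then 2:
  1 Final Vowel Deletion: [ziwadge] → [ziwadg]
  2 Final Obstruent Devoicing: [ziwadg] → [ziwadk]
  result: [ziwadk]
Order 2 then 1:
  2 Final Obstruent Devoicing: no change — [ziwadge]
  1 Final Vowel Deletion: [ziwadge] → [ziwadg]
  result: [ziwadg]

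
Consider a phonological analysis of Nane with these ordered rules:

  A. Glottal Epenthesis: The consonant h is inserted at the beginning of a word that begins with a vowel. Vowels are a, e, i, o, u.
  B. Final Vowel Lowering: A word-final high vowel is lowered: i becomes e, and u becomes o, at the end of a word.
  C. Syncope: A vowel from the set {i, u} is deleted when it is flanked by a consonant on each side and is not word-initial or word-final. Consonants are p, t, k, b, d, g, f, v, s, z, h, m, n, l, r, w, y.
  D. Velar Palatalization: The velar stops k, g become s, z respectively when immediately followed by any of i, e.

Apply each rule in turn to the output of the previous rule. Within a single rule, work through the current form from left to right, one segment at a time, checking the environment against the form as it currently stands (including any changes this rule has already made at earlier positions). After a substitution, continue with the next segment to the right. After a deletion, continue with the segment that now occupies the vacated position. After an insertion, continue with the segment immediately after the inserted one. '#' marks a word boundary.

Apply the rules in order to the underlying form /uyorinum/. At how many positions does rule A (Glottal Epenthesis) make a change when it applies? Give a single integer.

A Glottal Epenthesis: [uyorinum] → [huyorinum]
B Final Vowel Lowering: no change — [huyorinum]
C Syncope: [huyorinum] → [hyornm]
D Velar Palatalization: no change — [hyornm]
Rule A changed 1 position(s).

1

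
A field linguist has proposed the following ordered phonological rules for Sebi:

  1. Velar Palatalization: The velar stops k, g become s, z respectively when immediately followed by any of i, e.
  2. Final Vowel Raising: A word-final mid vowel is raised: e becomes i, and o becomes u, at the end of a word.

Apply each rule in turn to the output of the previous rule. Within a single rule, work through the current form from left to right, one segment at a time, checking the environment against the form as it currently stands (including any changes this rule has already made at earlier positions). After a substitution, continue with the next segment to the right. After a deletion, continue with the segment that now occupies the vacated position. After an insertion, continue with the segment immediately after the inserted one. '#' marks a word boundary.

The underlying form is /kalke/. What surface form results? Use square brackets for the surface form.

[kalsi]

1 Velar Palatalization: [kalke] → [kalse]
2 Final Vowel Raising: [kalse] → [kalsi]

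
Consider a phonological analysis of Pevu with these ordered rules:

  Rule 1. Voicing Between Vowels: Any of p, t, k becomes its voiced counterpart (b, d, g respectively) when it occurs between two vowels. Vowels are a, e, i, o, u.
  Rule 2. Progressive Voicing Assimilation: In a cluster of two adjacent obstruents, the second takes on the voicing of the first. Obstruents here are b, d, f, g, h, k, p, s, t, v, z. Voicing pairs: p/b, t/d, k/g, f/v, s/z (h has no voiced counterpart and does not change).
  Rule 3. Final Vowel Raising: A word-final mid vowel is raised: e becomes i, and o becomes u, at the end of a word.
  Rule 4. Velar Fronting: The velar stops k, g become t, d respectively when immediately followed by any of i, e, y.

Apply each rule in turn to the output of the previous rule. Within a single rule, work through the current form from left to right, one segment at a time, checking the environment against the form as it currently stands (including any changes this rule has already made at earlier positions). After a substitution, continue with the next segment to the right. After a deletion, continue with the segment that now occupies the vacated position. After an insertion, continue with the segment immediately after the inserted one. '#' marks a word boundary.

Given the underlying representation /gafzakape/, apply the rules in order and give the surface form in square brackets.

Rule 1 Voicing Between Vowels: [gafzakape] → [gafzagabe]
Rule 2 Progressive Voicing Assimilation: [gafzagabe] → [gafsagabe]
Rule 3 Final Vowel Raising: [gafsagabe] → [gafsagabi]
Rule 4 Velar Fronting: no change — [gafsagabi]

[gafsagabi]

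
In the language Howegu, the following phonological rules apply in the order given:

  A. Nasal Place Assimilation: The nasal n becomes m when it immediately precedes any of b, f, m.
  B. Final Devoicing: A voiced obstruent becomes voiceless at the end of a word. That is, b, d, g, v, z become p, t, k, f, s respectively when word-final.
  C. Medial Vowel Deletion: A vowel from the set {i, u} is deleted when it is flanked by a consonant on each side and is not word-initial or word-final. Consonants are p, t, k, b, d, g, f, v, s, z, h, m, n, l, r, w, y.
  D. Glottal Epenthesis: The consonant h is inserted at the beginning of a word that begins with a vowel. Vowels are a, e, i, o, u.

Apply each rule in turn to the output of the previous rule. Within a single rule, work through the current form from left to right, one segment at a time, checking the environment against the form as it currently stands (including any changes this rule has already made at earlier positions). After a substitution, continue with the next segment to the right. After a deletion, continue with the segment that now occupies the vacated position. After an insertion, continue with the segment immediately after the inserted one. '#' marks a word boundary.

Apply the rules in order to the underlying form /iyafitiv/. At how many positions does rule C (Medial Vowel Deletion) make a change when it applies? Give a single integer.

2

A Nasal Place Assimilation: no change — [iyafitiv]
B Final Devoicing: [iyafitiv] → [iyafitif]
C Medial Vowel Deletion: [iyafitif] → [iyaftf]
D Glottal Epenthesis: [iyaftf] → [hiyaftf]
Rule C changed 2 position(s).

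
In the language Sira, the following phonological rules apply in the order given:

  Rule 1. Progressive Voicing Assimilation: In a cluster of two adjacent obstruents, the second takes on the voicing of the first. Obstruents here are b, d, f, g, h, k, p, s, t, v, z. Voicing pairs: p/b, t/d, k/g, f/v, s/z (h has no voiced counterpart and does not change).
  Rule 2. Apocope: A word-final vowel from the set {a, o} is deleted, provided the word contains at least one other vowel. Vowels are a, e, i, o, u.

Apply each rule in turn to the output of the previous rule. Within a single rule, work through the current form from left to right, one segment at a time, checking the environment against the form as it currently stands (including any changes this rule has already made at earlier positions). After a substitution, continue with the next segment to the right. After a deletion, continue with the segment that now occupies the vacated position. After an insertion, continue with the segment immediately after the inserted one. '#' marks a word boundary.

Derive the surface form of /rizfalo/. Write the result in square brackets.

Rule 1 Progressive Voicing Assimilation: [rizfalo] → [rizvalo]
Rule 2 Apocope: [rizvalo] → [rizval]

[rizval]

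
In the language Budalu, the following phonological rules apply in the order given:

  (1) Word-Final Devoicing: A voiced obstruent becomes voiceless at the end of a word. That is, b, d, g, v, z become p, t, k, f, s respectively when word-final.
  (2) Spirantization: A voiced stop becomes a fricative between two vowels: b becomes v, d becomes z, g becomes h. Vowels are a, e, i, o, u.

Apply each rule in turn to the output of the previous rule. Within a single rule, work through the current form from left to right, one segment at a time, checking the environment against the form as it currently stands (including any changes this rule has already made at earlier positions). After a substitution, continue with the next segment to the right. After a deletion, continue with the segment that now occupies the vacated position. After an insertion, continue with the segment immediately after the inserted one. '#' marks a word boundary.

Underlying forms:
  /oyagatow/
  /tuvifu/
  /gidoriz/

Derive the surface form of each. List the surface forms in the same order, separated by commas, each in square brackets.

[oyahatow], [tuvifu], [gizoris]

/oyagatow/:
  (1) Word-Final Devoicing: no change — [oyagatow]
  (2) Spirantization: [oyagatow] → [oyahatow]
/tuvifu/:
  (1) Word-Final Devoicing: no change — [tuvifu]
  (2) Spirantization: no change — [tuvifu]
/gidoriz/:
  (1) Word-Final Devoicing: [gidoriz] → [gidoris]
  (2) Spirantization: [gidoris] → [gizoris]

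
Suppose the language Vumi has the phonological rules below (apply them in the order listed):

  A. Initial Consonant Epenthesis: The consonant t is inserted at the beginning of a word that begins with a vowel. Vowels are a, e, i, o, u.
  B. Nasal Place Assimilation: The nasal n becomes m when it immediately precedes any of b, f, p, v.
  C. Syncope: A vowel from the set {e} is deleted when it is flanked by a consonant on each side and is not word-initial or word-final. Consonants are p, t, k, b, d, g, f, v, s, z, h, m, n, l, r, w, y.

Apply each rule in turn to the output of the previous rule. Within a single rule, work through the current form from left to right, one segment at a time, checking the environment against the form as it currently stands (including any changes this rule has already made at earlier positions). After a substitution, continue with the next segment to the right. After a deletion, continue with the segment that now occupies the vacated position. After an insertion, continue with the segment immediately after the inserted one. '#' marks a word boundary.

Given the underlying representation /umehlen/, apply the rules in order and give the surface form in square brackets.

A Initial Consonant Epenthesis: [umehlen] → [tumehlen]
B Nasal Place Assimilation: no change — [tumehlen]
C Syncope: [tumehlen] → [tumhln]

[tumhln]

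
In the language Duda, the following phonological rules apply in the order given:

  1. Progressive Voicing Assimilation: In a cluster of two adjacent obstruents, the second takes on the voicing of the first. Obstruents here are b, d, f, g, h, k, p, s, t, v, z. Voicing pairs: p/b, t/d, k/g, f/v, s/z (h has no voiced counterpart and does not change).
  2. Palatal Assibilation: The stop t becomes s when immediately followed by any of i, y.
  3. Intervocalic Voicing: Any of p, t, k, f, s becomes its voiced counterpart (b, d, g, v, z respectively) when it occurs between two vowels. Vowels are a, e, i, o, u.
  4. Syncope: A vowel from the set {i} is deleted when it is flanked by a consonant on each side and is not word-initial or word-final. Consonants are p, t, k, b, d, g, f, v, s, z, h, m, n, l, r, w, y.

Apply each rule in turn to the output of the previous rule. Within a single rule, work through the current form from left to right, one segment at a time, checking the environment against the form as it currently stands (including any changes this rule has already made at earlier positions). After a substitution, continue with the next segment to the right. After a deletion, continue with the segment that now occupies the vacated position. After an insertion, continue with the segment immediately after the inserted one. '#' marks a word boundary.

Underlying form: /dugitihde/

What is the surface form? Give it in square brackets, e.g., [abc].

[dugzhte]

1 Progressive Voicing Assimilation: [dugitihde] → [dugitihte]
2 Palatal Assibilation: [dugitihte] → [dugisihte]
3 Intervocalic Voicing: [dugisihte] → [dugizihte]
4 Syncope: [dugizihte] → [dugzhte]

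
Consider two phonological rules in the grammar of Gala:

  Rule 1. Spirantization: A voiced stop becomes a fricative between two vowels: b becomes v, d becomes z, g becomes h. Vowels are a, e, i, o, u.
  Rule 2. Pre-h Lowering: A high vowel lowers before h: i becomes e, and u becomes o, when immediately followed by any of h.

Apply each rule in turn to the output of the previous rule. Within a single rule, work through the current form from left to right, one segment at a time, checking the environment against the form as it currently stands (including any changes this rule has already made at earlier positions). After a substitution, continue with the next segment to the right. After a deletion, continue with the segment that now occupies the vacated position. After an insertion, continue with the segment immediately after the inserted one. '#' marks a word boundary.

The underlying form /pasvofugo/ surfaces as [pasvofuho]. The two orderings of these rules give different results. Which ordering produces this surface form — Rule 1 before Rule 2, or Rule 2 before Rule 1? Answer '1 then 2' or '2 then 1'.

2 then 1

Order 1 then 2:
  1 Spirantization: [pasvofugo] → [pasvofuho]
  2 Pre-h Lowering: [pasvofuho] → [pasvofoho]
  result: [pasvofoho]
Order 2 then 1:
  2 Pre-h Lowering: no change — [pasvofugo]
  1 Spirantization: [pasvofugo] → [pasvofuho]
  result: [pasvofuho]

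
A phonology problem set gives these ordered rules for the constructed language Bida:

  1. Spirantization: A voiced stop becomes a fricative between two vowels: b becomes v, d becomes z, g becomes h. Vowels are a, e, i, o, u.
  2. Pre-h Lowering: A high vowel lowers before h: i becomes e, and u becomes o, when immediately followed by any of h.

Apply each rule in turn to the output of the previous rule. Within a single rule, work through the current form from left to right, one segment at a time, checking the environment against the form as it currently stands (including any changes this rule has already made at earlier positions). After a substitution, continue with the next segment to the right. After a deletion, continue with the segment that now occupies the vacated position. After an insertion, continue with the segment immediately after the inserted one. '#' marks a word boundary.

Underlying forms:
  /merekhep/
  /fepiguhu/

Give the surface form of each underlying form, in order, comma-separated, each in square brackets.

/merekhep/:
  1 Spirantization: no change — [merekhep]
  2 Pre-h Lowering: no change — [merekhep]
/fepiguhu/:
  1 Spirantization: [fepiguhu] → [fepihuhu]
  2 Pre-h Lowering: [fepihuhu] → [fepehohu]

[merekhep], [fepehohu]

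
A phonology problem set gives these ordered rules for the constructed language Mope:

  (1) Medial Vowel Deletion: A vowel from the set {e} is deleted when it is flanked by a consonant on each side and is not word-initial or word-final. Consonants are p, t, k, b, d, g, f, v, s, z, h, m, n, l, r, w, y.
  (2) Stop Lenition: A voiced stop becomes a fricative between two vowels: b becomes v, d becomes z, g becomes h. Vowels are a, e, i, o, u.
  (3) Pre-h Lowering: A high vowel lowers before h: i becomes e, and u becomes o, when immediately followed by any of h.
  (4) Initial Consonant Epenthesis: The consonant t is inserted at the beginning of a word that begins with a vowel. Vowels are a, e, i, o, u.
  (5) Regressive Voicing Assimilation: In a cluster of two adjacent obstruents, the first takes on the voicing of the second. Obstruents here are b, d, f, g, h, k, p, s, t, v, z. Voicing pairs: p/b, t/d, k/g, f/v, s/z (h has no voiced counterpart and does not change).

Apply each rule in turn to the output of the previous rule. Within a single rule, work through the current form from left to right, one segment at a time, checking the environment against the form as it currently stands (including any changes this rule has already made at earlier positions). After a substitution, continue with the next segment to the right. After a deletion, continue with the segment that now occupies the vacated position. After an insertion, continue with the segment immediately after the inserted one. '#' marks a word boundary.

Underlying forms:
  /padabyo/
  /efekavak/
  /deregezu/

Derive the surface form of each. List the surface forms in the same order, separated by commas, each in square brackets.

[pazabyo], [tefkavak], [drgzu]

/padabyo/:
  (1) Medial Vowel Deletion: no change — [padabyo]
  (2) Stop Lenition: [padabyo] → [pazabyo]
  (3) Pre-h Lowering: no change — [pazabyo]
  (4) Initial Consonant Epenthesis: no change — [pazabyo]
  (5) Regressive Voicing Assimilation: no change — [pazabyo]
/efekavak/:
  (1) Medial Vowel Deletion: [efekavak] → [efkavak]
  (2) Stop Lenition: no change — [efkavak]
  (3) Pre-h Lowering: no change — [efkavak]
  (4) Initial Consonant Epenthesis: [efkavak] → [tefkavak]
  (5) Regressive Voicing Assimilation: no change — [tefkavak]
/deregezu/:
  (1) Medial Vowel Deletion: [deregezu] → [drgzu]
  (2) Stop Lenition: no change — [drgzu]
  (3) Pre-h Lowering: no change — [drgzu]
  (4) Initial Consonant Epenthesis: no change — [drgzu]
  (5) Regressive Voicing Assimilation: no change — [drgzu]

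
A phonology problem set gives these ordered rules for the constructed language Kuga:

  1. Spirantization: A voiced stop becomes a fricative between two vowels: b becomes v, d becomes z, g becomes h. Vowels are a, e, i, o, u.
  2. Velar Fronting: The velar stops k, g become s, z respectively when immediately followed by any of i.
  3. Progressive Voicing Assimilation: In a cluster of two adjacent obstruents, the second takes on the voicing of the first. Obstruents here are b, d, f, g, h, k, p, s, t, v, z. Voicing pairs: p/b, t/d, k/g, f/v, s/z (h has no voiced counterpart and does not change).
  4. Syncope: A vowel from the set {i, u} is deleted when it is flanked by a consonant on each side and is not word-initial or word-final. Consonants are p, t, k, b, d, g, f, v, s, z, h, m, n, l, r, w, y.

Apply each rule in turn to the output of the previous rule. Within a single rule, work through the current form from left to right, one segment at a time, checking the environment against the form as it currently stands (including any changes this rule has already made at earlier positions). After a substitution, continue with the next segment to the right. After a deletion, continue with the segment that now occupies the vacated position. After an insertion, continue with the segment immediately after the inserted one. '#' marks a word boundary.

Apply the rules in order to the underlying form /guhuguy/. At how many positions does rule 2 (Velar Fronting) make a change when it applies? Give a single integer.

0

1 Spirantization: [guhuguy] → [guhuhuy]
2 Velar Fronting: no change — [guhuhuy]
3 Progressive Voicing Assimilation: no change — [guhuhuy]
4 Syncope: [guhuhuy] → [ghhy]
Rule 2 changed 0 position(s).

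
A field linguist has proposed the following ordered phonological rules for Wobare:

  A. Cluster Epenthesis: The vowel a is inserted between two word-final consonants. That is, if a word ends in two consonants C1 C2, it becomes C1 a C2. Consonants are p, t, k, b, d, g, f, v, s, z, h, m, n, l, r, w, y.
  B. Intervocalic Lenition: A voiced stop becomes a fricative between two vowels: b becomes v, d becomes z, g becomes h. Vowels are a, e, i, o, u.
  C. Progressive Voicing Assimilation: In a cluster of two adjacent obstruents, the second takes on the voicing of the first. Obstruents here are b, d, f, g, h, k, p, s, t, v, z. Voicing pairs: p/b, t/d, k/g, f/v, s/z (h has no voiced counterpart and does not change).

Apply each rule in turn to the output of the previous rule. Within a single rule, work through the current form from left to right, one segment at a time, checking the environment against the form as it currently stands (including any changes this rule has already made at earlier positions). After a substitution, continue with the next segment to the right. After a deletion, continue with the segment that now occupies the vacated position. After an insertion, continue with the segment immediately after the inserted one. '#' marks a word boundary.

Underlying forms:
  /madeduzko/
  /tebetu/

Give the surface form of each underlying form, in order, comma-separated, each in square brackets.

/madeduzko/:
  A Cluster Epenthesis: no change — [madeduzko]
  B Intervocalic Lenition: [madeduzko] → [mazezuzko]
  C Progressive Voicing Assimilation: [mazezuzko] → [mazezuzgo]
/tebetu/:
  A Cluster Epenthesis: no change — [tebetu]
  B Intervocalic Lenition: [tebetu] → [tevetu]
  C Progressive Voicing Assimilation: no change — [tevetu]

[mazezuzgo], [tevetu]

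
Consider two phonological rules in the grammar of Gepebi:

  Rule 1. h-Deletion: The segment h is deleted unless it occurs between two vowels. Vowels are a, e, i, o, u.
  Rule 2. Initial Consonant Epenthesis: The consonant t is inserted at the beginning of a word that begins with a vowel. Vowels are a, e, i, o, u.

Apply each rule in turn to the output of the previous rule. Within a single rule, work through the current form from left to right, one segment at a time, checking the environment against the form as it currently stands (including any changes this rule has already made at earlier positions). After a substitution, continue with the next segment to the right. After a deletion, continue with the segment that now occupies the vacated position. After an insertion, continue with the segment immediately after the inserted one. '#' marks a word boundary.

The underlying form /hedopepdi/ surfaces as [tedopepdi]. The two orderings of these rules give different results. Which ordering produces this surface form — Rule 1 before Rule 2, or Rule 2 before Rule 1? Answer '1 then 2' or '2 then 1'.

1 then 2

Order 1 then 2:
  1 h-Deletion: [hedopepdi] → [edopepdi]
  2 Initial Consonant Epenthesis: [edopepdi] → [tedopepdi]
  result: [tedopepdi]
Order 2 then 1:
  2 Initial Consonant Epenthesis: no change — [hedopepdi]
  1 h-Deletion: [hedopepdi] → [edopepdi]
  result: [edopepdi]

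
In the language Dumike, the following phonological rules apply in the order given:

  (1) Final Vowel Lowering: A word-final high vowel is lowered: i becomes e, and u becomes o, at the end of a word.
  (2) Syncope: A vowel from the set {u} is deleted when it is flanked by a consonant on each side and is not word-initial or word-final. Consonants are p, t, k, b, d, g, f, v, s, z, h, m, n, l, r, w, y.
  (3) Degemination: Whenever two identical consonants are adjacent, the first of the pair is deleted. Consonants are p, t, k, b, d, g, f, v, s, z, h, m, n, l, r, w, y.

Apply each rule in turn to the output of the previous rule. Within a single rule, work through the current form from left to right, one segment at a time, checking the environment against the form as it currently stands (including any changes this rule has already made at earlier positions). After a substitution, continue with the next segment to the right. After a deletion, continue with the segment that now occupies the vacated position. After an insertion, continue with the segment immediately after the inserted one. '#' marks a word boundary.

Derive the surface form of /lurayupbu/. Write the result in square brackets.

[lraypbo]

(1) Final Vowel Lowering: [lurayupbu] → [lurayupbo]
(2) Syncope: [lurayupbo] → [lraypbo]
(3) Degemination: no change — [lraypbo]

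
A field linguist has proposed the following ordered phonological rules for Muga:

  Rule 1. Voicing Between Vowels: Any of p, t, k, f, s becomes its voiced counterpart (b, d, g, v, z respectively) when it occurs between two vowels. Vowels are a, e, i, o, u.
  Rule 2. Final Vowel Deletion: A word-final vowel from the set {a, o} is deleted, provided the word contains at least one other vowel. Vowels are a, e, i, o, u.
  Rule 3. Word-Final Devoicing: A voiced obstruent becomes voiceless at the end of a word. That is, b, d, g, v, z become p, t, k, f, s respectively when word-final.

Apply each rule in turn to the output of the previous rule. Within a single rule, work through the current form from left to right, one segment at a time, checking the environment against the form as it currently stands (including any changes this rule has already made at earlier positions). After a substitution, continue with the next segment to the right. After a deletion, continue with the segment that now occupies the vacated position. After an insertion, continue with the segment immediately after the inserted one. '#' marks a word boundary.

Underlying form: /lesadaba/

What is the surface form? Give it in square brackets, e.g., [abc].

Rule 1 Voicing Between Vowels: [lesadaba] → [lezadaba]
Rule 2 Final Vowel Deletion: [lezadaba] → [lezadab]
Rule 3 Word-Final Devoicing: [lezadab] → [lezadap]

[lezadap]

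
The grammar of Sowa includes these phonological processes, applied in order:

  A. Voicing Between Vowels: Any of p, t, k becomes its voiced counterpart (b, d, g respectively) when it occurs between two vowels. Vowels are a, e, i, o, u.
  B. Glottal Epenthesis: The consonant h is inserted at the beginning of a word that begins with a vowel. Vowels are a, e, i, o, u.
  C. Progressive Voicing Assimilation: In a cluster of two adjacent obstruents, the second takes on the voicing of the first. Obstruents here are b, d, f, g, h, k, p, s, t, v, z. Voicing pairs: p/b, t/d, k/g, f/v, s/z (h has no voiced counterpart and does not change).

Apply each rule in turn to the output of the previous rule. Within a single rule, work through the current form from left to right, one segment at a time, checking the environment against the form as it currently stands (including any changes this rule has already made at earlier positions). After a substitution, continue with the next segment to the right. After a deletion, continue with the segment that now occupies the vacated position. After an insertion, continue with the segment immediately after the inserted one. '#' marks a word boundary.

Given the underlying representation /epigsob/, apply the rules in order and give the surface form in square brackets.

[hebigzob]

A Voicing Between Vowels: [epigsob] → [ebigsob]
B Glottal Epenthesis: [ebigsob] → [hebigsob]
C Progressive Voicing Assimilation: [hebigsob] → [hebigzob]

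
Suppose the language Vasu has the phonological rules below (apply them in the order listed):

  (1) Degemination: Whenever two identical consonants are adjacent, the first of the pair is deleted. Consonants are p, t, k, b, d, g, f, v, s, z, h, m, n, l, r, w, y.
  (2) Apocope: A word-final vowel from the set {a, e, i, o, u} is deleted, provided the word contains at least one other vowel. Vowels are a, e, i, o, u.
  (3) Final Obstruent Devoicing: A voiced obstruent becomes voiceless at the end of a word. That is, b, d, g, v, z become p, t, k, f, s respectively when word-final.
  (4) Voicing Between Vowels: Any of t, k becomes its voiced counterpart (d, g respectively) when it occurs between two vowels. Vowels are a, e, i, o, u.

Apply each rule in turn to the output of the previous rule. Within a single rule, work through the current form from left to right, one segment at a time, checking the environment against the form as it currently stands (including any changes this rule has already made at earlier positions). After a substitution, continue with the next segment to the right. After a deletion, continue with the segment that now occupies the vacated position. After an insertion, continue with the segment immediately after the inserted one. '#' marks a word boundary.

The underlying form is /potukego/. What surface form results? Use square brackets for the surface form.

(1) Degemination: no change — [potukego]
(2) Apocope: [potukego] → [potukeg]
(3) Final Obstruent Devoicing: [potukeg] → [potukek]
(4) Voicing Between Vowels: [potukek] → [podugek]

[podugek]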